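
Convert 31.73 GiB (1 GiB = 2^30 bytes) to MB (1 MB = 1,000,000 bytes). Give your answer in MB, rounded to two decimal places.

34,069.83 MB

31.73 GiB × 1,073,741,824 bytes/GiB = 34,069,828,075.52 bytes
1 MB = 10^6 bytes = 1,000,000 bytes
34,069,828,075.52 / 1,000,000 = 34,069.83 MB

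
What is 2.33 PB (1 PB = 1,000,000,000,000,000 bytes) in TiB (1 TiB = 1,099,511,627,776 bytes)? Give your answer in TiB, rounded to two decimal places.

2,119.12 TiB

2.33 PB = 2.33 × 10^15 bytes = 2,330,000,000,000,000 bytes
1 TiB = 1,099,511,627,776 bytes
2,330,000,000,000,000 / 1,099,511,627,776 = 2,119.12 TiB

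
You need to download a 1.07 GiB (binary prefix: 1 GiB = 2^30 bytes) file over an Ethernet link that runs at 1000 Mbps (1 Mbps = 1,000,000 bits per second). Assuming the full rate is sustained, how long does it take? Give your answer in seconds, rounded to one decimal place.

1.07 GiB = 1,148,903,751.68 bytes = 9,191,230,013.44 bits
1000 Mbps = 1,000,000,000 bits/s
time = 9,191,230,013.44 / 1,000,000,000 = 9.2 s

9.2 seconds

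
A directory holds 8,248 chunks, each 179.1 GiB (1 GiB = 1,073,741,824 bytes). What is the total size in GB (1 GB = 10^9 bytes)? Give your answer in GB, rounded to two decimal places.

1,586,149.46 GB

Total = 8,248 × 179.1 GiB = 1477216.8 GiB
= 1477216.8 × 1,073,741,824 bytes = 1,586,149,461,275,443.2 bytes
1 GB = 1,000,000,000 bytes
1,586,149,461,275,443.2 / 1,000,000,000 = 1,586,149.46 GB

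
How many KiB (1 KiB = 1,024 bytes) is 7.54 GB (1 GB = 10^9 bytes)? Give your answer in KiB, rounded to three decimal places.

7,363,281.250 KiB

7.54 GB = 7.54 × 10^9 bytes = 7,540,000,000 bytes
1 KiB = 1,024 bytes
7,540,000,000 / 1,024 = 7,363,281.250 KiB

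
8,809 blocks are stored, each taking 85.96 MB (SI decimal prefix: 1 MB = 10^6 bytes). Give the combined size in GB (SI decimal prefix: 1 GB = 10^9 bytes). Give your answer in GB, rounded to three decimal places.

757.222 GB

Total = 8,809 × 85.96 MB = 757221.64 MB
= 757221.64 × 1,000,000 bytes = 757,221,640,000 bytes
1 GB = 1,000,000,000 bytes
757,221,640,000 / 1,000,000,000 = 757.222 GB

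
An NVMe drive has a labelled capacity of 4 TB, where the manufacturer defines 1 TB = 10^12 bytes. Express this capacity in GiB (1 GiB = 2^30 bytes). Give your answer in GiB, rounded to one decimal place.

4 TB × 1,000,000,000,000 bytes/TB = 4,000,000,000,000 bytes
1 GiB = 1,073,741,824 bytes
4,000,000,000,000 / 1,073,741,824 = 3,725.3 GiB

3,725.3 GiB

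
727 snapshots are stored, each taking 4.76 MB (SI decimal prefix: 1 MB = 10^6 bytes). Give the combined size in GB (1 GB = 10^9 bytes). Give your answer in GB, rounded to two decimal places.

Total = 727 × 4.76 MB = 3460.52 MB
= 3460.52 × 1,000,000 bytes = 3,460,520,000 bytes
1 GB = 1,000,000,000 bytes
3,460,520,000 / 1,000,000,000 = 3.46 GB

3.46 GB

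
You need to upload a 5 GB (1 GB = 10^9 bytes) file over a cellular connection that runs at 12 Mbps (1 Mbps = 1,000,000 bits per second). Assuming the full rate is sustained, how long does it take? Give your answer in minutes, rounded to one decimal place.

5 GB = 5,000,000,000 bytes = 40,000,000,000 bits
12 Mbps = 12,000,000 bits/s
time = 40,000,000,000 / 12,000,000 = 3,333.33 s
3,333.33 s / 60 = 55.6 minutes

55.6 minutes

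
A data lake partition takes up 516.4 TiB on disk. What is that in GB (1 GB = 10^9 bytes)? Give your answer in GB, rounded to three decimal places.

516.4 TiB = 516.4 × 2^40 bytes = 567,787,804,583,526.4 bytes
1 GB = 1,000,000,000 bytes
567,787,804,583,526.4 / 1,000,000,000 = 567,787.805 GB

567,787.805 GB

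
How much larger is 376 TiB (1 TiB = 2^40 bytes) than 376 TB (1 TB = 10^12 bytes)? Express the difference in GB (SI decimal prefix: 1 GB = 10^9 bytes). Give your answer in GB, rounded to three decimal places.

37,416.372 GB

376 TiB = 376 × 1,099,511,627,776 = 413,416,372,043,776 bytes
376 TB = 376 × 1,000,000,000,000 = 376,000,000,000,000 bytes
difference = 37,416,372,043,776 bytes
37,416,372,043,776 / 1,000,000,000 = 37,416.372 GB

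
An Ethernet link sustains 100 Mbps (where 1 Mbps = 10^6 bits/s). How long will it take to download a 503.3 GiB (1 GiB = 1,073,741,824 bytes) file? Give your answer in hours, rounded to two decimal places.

503.3 GiB = 540,414,260,019.2 bytes = 4,323,314,080,153.6 bits
100 Mbps = 100,000,000 bits/s
time = 4,323,314,080,153.6 / 100,000,000 = 43,233.1408 s
43,233.1408 s / 3600 = 12.01 hours

12.01 hours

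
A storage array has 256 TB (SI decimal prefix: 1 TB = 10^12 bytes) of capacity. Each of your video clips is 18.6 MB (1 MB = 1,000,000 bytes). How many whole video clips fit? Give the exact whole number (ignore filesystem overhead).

13,763,440

Capacity: 256 TB = 256,000,000,000,000 bytes
Per item: 18.6 MB = 18,600,000 bytes
⌊256,000,000,000,000 / 18,600,000⌋ = 13,763,440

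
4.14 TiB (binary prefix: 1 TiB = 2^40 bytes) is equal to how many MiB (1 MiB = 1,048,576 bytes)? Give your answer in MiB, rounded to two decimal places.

4,341,104.64 MiB

4.14 TiB = 4.14 × 2^40 bytes = 4,551,978,138,992.64 bytes
1 MiB = 2^20 bytes = 1,048,576 bytes
4,551,978,138,992.64 / 1,048,576 = 4,341,104.64 MiB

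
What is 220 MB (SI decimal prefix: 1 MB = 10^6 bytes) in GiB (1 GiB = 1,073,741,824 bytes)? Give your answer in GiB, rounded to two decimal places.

220 MB = 220 × 10^6 bytes = 220,000,000 bytes
1 GiB = 1,073,741,824 bytes
220,000,000 / 1,073,741,824 = 0.20 GiB

0.20 GiB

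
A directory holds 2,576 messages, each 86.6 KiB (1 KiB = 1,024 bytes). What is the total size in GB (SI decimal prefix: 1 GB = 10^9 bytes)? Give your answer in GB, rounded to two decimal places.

Total = 2,576 × 86.6 KiB = 223081.6 KiB
= 223081.6 × 1,024 bytes = 228,435,558.4 bytes
1 GB = 1,000,000,000 bytes
228,435,558.4 / 1,000,000,000 = 0.23 GB

0.23 GB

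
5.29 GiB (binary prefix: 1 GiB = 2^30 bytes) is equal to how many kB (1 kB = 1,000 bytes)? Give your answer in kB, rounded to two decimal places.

5.29 GiB = 5.29 × 2^30 bytes = 5,680,094,248.96 bytes
1 kB = 10^3 bytes = 1,000 bytes
5,680,094,248.96 / 1,000 = 5,680,094.25 kB

5,680,094.25 kB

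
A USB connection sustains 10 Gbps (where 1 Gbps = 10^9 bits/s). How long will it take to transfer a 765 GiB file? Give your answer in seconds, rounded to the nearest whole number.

657 seconds

765 GiB = 821,412,495,360 bytes = 6,571,299,962,880 bits
10 Gbps = 10,000,000,000 bits/s
time = 6,571,299,962,880 / 10,000,000,000 = 657 s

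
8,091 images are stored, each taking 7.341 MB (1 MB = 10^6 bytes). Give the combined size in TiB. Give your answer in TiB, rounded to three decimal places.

0.054 TiB

Total = 8,091 × 7.341 MB = 59396.031 MB
= 59396.031 × 1,000,000 bytes = 59,396,031,000 bytes
1 TiB = 1,099,511,627,776 bytes
59,396,031,000 / 1,099,511,627,776 = 0.054 TiB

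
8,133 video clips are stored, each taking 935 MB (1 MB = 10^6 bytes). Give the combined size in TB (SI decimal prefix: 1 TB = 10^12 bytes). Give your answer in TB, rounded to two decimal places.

Total = 8,133 × 935 MB = 7,604,355 MB
= 7,604,355 × 1,000,000 bytes = 7,604,355,000,000 bytes
1 TB = 1,000,000,000,000 bytes
7,604,355,000,000 / 1,000,000,000,000 = 7.60 TB

7.60 TB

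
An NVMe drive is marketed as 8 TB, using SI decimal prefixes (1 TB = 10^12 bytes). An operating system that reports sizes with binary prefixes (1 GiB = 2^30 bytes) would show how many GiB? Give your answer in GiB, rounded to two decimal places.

7,450.58 GiB

8 TB = 8 × 10^12 bytes = 8,000,000,000,000 bytes
1 GiB = 2^30 bytes = 1,073,741,824 bytes
8,000,000,000,000 / 1,073,741,824 = 7,450.58 GiB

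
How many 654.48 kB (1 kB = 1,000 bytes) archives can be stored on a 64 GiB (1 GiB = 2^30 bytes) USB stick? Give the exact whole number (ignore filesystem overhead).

104,998

Capacity: 64 GiB = 68,719,476,736 bytes
Per item: 654.48 kB = 654,480 bytes
⌊68,719,476,736 / 654,480⌋ = 104,998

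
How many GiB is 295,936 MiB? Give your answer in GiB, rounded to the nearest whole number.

295,936 MiB × 1,048,576 bytes/MiB = 310,311,387,136 bytes
1 GiB = 2^30 bytes = 1,073,741,824 bytes
310,311,387,136 / 1,073,741,824 = 289 GiB

289 GiB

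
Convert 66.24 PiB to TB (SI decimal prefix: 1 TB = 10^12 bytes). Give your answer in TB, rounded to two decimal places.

66.24 PiB × 1,125,899,906,842,624 bytes/PiB = 74,579,609,829,255,413.76 bytes
1 TB = 10^12 bytes = 1,000,000,000,000 bytes
74,579,609,829,255,413.76 / 1,000,000,000,000 = 74,579.61 TB

74,579.61 TB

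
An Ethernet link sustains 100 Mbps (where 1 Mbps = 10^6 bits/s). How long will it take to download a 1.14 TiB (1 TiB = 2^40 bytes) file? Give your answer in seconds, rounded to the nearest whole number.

100,275 seconds

1.14 TiB = 1,253,443,255,664.64 bytes = 10,027,546,045,317.12 bits
100 Mbps = 100,000,000 bits/s
time = 10,027,546,045,317.12 / 100,000,000 = 100,275 s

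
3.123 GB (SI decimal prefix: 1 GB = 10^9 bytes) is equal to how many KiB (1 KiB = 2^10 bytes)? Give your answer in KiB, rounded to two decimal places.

3,049,804.69 KiB

3.123 GB × 1,000,000,000 bytes/GB = 3,123,000,000 bytes
1 KiB = 1,024 bytes
3,123,000,000 / 1,024 = 3,049,804.69 KiB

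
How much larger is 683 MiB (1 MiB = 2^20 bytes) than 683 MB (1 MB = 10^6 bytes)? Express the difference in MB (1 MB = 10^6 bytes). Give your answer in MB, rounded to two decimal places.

683 MiB = 683 × 1,048,576 = 716,177,408 bytes
683 MB = 683 × 1,000,000 = 683,000,000 bytes
difference = 33,177,408 bytes
33,177,408 / 1,000,000 = 33.18 MB

33.18 MB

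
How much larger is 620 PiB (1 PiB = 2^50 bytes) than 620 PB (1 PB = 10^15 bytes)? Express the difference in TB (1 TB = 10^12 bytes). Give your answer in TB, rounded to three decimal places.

78,057.942 TB

620 PiB = 620 × 1,125,899,906,842,624 = 698,057,942,242,426,880 bytes
620 PB = 620 × 1,000,000,000,000,000 = 620,000,000,000,000,000 bytes
difference = 78,057,942,242,426,880 bytes
78,057,942,242,426,880 / 1,000,000,000,000 = 78,057.942 TB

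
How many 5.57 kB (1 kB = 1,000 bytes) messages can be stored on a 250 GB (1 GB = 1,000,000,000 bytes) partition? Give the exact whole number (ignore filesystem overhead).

44,883,303

Capacity: 250 GB = 250,000,000,000 bytes
Per item: 5.57 kB = 5,570 bytes
⌊250,000,000,000 / 5,570⌋ = 44,883,303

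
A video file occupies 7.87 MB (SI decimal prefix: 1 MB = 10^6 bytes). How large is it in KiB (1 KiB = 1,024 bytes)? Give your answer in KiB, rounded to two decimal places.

7.87 MB × 1,000,000 bytes/MB = 7,870,000 bytes
1 KiB = 1,024 bytes
7,870,000 / 1,024 = 7,685.55 KiB

7,685.55 KiB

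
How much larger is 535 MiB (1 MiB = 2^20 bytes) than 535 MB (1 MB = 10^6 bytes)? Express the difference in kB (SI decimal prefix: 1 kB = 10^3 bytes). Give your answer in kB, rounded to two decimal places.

535 MiB = 535 × 1,048,576 = 560,988,160 bytes
535 MB = 535 × 1,000,000 = 535,000,000 bytes
difference = 25,988,160 bytes
25,988,160 / 1,000 = 25,988.16 kB

25,988.16 kB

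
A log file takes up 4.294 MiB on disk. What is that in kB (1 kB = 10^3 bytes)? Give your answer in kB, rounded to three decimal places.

4,502.585 kB

4.294 MiB = 4.294 × 2^20 bytes = 4,502,585.344 bytes
1 kB = 10^3 bytes = 1,000 bytes
4,502,585.344 / 1,000 = 4,502.585 kB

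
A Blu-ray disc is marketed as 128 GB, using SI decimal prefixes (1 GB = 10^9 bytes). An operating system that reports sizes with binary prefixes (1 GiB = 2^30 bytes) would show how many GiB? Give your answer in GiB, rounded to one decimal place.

128 GB = 128 × 10^9 bytes = 128,000,000,000 bytes
1 GiB = 2^30 bytes = 1,073,741,824 bytes
128,000,000,000 / 1,073,741,824 = 119.2 GiB

119.2 GiB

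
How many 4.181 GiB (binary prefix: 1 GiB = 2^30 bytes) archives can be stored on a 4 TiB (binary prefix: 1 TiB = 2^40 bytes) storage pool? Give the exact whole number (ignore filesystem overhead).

Capacity: 4 TiB = 4,398,046,511,104 bytes
Per item: 4.181 GiB = 4,489,314,566.144 bytes
⌊4,398,046,511,104 / 4,489,314,566.144⌋ = 979

979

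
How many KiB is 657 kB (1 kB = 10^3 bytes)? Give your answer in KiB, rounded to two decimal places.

657 kB = 657 × 10^3 bytes = 657,000 bytes
1 KiB = 2^10 bytes = 1,024 bytes
657,000 / 1,024 = 641.60 KiB

641.60 KiB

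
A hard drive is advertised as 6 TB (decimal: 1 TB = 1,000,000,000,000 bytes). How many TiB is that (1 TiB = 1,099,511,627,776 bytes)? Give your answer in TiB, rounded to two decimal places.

6 TB × 1,000,000,000,000 bytes/TB = 6,000,000,000,000 bytes
1 TiB = 2^40 bytes = 1,099,511,627,776 bytes
6,000,000,000,000 / 1,099,511,627,776 = 5.46 TiB

5.46 TiB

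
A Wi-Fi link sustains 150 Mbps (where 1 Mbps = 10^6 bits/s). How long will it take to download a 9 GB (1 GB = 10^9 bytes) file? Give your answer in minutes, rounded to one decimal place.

8.0 minutes

9 GB = 9,000,000,000 bytes = 72,000,000,000 bits
150 Mbps = 150,000,000 bits/s
time = 72,000,000,000 / 150,000,000 = 480.00 s
480.00 s / 60 = 8.0 minutes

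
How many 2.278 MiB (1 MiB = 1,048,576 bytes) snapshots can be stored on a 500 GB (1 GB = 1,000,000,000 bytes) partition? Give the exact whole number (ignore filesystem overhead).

209,322

Capacity: 500 GB = 500,000,000,000 bytes
Per item: 2.278 MiB = 2,388,656.128 bytes
⌊500,000,000,000 / 2,388,656.128⌋ = 209,322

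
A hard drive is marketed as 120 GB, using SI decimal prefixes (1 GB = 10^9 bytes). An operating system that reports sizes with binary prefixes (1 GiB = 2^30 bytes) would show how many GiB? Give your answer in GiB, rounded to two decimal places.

120 GB = 120 × 10^9 bytes = 120,000,000,000 bytes
1 GiB = 2^30 bytes = 1,073,741,824 bytes
120,000,000,000 / 1,073,741,824 = 111.76 GiB

111.76 GiB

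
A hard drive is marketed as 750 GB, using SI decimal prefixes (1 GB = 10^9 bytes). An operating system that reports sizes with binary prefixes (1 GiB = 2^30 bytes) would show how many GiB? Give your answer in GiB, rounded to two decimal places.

750 GB × 1,000,000,000 bytes/GB = 750,000,000,000 bytes
1 GiB = 1,073,741,824 bytes
750,000,000,000 / 1,073,741,824 = 698.49 GiB

698.49 GiB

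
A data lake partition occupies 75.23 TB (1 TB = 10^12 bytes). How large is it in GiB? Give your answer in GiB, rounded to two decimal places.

75.23 TB × 1,000,000,000,000 bytes/TB = 75,230,000,000,000 bytes
1 GiB = 1,073,741,824 bytes
75,230,000,000,000 / 1,073,741,824 = 70,063.40 GiB

70,063.40 GiB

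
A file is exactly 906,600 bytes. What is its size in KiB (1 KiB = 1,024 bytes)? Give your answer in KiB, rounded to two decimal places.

906,600 bytes given.
1 KiB = 1,024 bytes
906,600 / 1,024 = 885.35 KiB

885.35 KiB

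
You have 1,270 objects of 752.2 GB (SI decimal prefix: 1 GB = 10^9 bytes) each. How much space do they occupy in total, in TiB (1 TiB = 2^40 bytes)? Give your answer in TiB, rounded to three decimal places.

868.835 TiB

Total = 1,270 × 752.2 GB = 955,294 GB
= 955,294 × 1,000,000,000 bytes = 955,294,000,000,000 bytes
1 TiB = 1,099,511,627,776 bytes
955,294,000,000,000 / 1,099,511,627,776 = 868.835 TiB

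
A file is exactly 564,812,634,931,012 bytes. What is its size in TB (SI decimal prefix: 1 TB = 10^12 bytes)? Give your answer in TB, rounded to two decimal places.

564.81 TB

564,812,634,931,012 bytes given.
1 TB = 1,000,000,000,000 bytes
564,812,634,931,012 / 1,000,000,000,000 = 564.81 TB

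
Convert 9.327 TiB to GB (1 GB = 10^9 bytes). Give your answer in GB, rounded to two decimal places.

9.327 TiB = 9.327 × 2^40 bytes = 10,255,144,952,266.752 bytes
1 GB = 1,000,000,000 bytes
10,255,144,952,266.752 / 1,000,000,000 = 10,255.14 GB

10,255.14 GB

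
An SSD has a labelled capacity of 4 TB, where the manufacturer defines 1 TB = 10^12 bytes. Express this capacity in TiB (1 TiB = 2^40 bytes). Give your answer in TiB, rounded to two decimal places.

3.64 TiB

4 TB = 4 × 10^12 bytes = 4,000,000,000,000 bytes
1 TiB = 1,099,511,627,776 bytes
4,000,000,000,000 / 1,099,511,627,776 = 3.64 TiB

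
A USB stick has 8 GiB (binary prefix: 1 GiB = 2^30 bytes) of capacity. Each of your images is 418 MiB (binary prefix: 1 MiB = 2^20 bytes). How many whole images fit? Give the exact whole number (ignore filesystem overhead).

19

Capacity: 8 GiB = 8,589,934,592 bytes
Per item: 418 MiB = 438,304,768 bytes
⌊8,589,934,592 / 438,304,768⌋ = 19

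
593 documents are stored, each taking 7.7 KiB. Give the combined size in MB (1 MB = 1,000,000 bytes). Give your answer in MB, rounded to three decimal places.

Total = 593 × 7.7 KiB = 4566.1 KiB
= 4566.1 × 1,024 bytes = 4,675,686.4 bytes
1 MB = 1,000,000 bytes
4,675,686.4 / 1,000,000 = 4.676 MB

4.676 MB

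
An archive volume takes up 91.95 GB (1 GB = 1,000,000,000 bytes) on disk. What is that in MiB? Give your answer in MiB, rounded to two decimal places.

87,690.35 MiB

91.95 GB = 91.95 × 10^9 bytes = 91,950,000,000 bytes
1 MiB = 2^20 bytes = 1,048,576 bytes
91,950,000,000 / 1,048,576 = 87,690.35 MiB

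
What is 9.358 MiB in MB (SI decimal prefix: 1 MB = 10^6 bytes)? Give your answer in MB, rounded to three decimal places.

9.813 MB

9.358 MiB = 9.358 × 2^20 bytes = 9,812,574.208 bytes
1 MB = 10^6 bytes = 1,000,000 bytes
9,812,574.208 / 1,000,000 = 9.813 MB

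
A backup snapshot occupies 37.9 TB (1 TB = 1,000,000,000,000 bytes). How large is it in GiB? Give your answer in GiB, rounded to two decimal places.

35,297.13 GiB

37.9 TB × 1,000,000,000,000 bytes/TB = 37,900,000,000,000 bytes
1 GiB = 1,073,741,824 bytes
37,900,000,000,000 / 1,073,741,824 = 35,297.13 GiB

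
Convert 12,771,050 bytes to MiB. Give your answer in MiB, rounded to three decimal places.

12.179 MiB

12,771,050 bytes given.
1 MiB = 2^20 bytes = 1,048,576 bytes
12,771,050 / 1,048,576 = 12.179 MiB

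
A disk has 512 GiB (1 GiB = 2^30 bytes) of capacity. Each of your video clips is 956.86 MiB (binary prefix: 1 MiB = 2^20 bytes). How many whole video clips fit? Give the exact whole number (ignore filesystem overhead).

Capacity: 512 GiB = 549,755,813,888 bytes
Per item: 956.86 MiB = 1,003,340,431.36 bytes
⌊549,755,813,888 / 1,003,340,431.36⌋ = 547

547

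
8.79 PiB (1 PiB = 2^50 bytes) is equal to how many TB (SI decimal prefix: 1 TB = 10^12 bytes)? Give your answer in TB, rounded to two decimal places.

9,896.66 TB

8.79 PiB × 1,125,899,906,842,624 bytes/PiB = 9,896,660,181,146,664.96 bytes
1 TB = 1,000,000,000,000 bytes
9,896,660,181,146,664.96 / 1,000,000,000,000 = 9,896.66 TB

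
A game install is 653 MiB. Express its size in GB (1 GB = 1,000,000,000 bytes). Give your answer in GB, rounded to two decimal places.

0.68 GB

653 MiB = 653 × 2^20 bytes = 684,720,128 bytes
1 GB = 10^9 bytes = 1,000,000,000 bytes
684,720,128 / 1,000,000,000 = 0.68 GB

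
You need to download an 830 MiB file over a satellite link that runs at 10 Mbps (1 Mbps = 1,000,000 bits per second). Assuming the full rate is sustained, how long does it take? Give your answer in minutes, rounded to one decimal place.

11.6 minutes

830 MiB = 870,318,080 bytes = 6,962,544,640 bits
10 Mbps = 10,000,000 bits/s
time = 6,962,544,640 / 10,000,000 = 696.25 s
696.25 s / 60 = 11.6 minutes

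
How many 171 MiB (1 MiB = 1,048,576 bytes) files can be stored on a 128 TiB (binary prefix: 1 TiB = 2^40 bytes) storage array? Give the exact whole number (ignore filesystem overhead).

Capacity: 128 TiB = 140,737,488,355,328 bytes
Per item: 171 MiB = 179,306,496 bytes
⌊140,737,488,355,328 / 179,306,496⌋ = 784,898

784,898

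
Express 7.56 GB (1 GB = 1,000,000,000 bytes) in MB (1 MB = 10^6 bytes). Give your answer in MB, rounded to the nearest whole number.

7,560 MB

7.56 GB = 7.56 × 10^9 bytes = 7,560,000,000 bytes
1 MB = 10^6 bytes = 1,000,000 bytes
7,560,000,000 / 1,000,000 = 7,560 MB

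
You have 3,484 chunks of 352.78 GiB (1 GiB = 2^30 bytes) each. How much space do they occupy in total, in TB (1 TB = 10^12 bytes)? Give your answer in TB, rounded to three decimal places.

1,319.721 TB

Total = 3,484 × 352.78 GiB = 1229085.52 GiB
= 1229085.52 × 1,073,741,824 bytes = 1,319,720,528,096,788.48 bytes
1 TB = 1,000,000,000,000 bytes
1,319,720,528,096,788.48 / 1,000,000,000,000 = 1,319.721 TB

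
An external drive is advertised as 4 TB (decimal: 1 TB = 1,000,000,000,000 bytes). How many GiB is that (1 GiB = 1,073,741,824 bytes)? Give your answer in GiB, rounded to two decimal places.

3,725.29 GiB

4 TB × 1,000,000,000,000 bytes/TB = 4,000,000,000,000 bytes
1 GiB = 1,073,741,824 bytes
4,000,000,000,000 / 1,073,741,824 = 3,725.29 GiB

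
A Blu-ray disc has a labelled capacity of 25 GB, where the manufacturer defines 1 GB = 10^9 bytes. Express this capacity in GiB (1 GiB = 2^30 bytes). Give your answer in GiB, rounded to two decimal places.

23.28 GiB

25 GB = 25 × 10^9 bytes = 25,000,000,000 bytes
1 GiB = 1,073,741,824 bytes
25,000,000,000 / 1,073,741,824 = 23.28 GiB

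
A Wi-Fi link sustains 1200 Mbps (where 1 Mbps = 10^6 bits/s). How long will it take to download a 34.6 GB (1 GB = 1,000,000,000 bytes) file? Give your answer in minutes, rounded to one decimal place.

3.8 minutes

34.6 GB = 34,600,000,000 bytes = 276,800,000,000 bits
1200 Mbps = 1,200,000,000 bits/s
time = 276,800,000,000 / 1,200,000,000 = 230.67 s
230.67 s / 60 = 3.8 minutes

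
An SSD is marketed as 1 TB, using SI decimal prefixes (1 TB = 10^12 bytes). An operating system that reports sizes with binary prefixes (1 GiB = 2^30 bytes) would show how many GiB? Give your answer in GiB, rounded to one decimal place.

1 TB = 1 × 10^12 bytes = 1,000,000,000,000 bytes
1 GiB = 1,073,741,824 bytes
1,000,000,000,000 / 1,073,741,824 = 931.3 GiB

931.3 GiB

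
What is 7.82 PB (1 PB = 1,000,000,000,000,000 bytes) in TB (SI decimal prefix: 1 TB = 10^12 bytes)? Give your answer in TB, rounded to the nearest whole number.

7,820 TB

7.82 PB = 7.82 × 10^15 bytes = 7,820,000,000,000,000 bytes
1 TB = 10^12 bytes = 1,000,000,000,000 bytes
7,820,000,000,000,000 / 1,000,000,000,000 = 7,820 TB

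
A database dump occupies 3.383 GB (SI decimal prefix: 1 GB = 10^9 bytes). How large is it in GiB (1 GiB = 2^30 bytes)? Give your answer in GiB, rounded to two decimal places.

3.383 GB = 3.383 × 10^9 bytes = 3,383,000,000 bytes
1 GiB = 2^30 bytes = 1,073,741,824 bytes
3,383,000,000 / 1,073,741,824 = 3.15 GiB

3.15 GiB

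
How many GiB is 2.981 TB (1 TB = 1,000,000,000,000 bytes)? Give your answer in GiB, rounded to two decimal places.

2,776.27 GiB

2.981 TB = 2.981 × 10^12 bytes = 2,981,000,000,000 bytes
1 GiB = 1,073,741,824 bytes
2,981,000,000,000 / 1,073,741,824 = 2,776.27 GiB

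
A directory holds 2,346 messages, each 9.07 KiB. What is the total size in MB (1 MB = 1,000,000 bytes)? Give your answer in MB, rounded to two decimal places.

Total = 2,346 × 9.07 KiB = 21278.22 KiB
= 21278.22 × 1,024 bytes = 21,788,897.28 bytes
1 MB = 1,000,000 bytes
21,788,897.28 / 1,000,000 = 21.79 MB

21.79 MB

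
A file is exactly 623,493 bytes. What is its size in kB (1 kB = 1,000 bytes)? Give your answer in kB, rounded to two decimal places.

623,493 bytes given.
1 kB = 1,000 bytes
623,493 / 1,000 = 623.49 kB

623.49 kB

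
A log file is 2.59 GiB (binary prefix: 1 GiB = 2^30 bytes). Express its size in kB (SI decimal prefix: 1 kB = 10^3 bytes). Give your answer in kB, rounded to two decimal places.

2.59 GiB = 2.59 × 2^30 bytes = 2,780,991,324.16 bytes
1 kB = 1,000 bytes
2,780,991,324.16 / 1,000 = 2,780,991.32 kB

2,780,991.32 kB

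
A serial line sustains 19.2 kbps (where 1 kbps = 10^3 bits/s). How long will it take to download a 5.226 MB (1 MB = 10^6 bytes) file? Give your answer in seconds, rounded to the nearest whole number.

2,178 seconds

5.226 MB = 5,226,000 bytes = 41,808,000 bits
19.2 kbps = 19,200 bits/s
time = 41,808,000 / 19,200 = 2,178 s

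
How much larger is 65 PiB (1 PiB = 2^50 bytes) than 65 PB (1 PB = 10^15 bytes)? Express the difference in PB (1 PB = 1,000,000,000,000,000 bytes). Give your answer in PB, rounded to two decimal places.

8.18 PB

65 PiB = 65 × 1,125,899,906,842,624 = 73,183,493,944,770,560 bytes
65 PB = 65 × 1,000,000,000,000,000 = 65,000,000,000,000,000 bytes
difference = 8,183,493,944,770,560 bytes
8,183,493,944,770,560 / 1,000,000,000,000,000 = 8.18 PB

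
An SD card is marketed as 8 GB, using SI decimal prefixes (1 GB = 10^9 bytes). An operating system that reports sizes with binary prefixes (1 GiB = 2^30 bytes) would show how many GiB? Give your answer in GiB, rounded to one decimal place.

7.5 GiB

8 GB = 8 × 10^9 bytes = 8,000,000,000 bytes
1 GiB = 2^30 bytes = 1,073,741,824 bytes
8,000,000,000 / 1,073,741,824 = 7.5 GiB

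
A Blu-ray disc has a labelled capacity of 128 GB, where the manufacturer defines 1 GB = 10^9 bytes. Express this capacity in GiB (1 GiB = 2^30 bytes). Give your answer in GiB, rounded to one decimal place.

128 GB × 1,000,000,000 bytes/GB = 128,000,000,000 bytes
1 GiB = 2^30 bytes = 1,073,741,824 bytes
128,000,000,000 / 1,073,741,824 = 119.2 GiB

119.2 GiB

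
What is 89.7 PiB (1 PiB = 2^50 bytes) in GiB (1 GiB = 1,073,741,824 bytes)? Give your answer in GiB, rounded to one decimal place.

94,057,267.2 GiB

89.7 PiB × 1,125,899,906,842,624 bytes/PiB = 100,993,221,643,783,372.8 bytes
1 GiB = 1,073,741,824 bytes
100,993,221,643,783,372.8 / 1,073,741,824 = 94,057,267.2 GiB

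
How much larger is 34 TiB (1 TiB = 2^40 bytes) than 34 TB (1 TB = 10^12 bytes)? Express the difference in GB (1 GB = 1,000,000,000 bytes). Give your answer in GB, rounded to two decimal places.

34 TiB = 34 × 1,099,511,627,776 = 37,383,395,344,384 bytes
34 TB = 34 × 1,000,000,000,000 = 34,000,000,000,000 bytes
difference = 3,383,395,344,384 bytes
3,383,395,344,384 / 1,000,000,000 = 3,383.40 GB

3,383.40 GB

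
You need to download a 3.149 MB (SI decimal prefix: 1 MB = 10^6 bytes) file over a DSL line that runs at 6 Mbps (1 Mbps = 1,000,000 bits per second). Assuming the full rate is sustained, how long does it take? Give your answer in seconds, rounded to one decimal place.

3.149 MB = 3,149,000 bytes = 25,192,000 bits
6 Mbps = 6,000,000 bits/s
time = 25,192,000 / 6,000,000 = 4.2 s

4.2 seconds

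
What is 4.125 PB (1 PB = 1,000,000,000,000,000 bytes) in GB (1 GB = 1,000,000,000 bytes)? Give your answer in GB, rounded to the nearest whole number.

4.125 PB × 1,000,000,000,000,000 bytes/PB = 4,125,000,000,000,000 bytes
1 GB = 10^9 bytes = 1,000,000,000 bytes
4,125,000,000,000,000 / 1,000,000,000 = 4,125,000 GB

4,125,000 GB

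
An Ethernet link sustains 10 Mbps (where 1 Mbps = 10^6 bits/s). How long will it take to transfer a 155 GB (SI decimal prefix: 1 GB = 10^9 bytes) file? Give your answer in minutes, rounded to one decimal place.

155 GB = 155,000,000,000 bytes = 1,240,000,000,000 bits
10 Mbps = 10,000,000 bits/s
time = 1,240,000,000,000 / 10,000,000 = 124,000.00 s
124,000.00 s / 60 = 2,066.7 minutes

2,066.7 minutes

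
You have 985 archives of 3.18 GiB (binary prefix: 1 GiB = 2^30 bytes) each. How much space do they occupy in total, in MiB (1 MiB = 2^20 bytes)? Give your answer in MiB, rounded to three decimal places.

Total = 985 × 3.18 GiB = 3132.3 GiB
= 3132.3 × 1,073,741,824 bytes = 3,363,281,515,315.2 bytes
1 MiB = 1,048,576 bytes
3,363,281,515,315.2 / 1,048,576 = 3,207,475.200 MiB

3,207,475.200 MiB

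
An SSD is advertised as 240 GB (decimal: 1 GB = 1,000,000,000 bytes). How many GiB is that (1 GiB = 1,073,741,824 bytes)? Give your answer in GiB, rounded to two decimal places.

240 GB = 240 × 10^9 bytes = 240,000,000,000 bytes
1 GiB = 2^30 bytes = 1,073,741,824 bytes
240,000,000,000 / 1,073,741,824 = 223.52 GiB

223.52 GiB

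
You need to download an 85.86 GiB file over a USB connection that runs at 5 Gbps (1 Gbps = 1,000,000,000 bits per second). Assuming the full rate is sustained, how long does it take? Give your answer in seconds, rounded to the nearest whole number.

148 seconds

85.86 GiB = 92,191,473,008.64 bytes = 737,531,784,069.12 bits
5 Gbps = 5,000,000,000 bits/s
time = 737,531,784,069.12 / 5,000,000,000 = 148 s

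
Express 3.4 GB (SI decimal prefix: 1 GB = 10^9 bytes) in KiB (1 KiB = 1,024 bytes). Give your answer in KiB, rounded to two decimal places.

3.4 GB = 3.4 × 10^9 bytes = 3,400,000,000 bytes
1 KiB = 2^10 bytes = 1,024 bytes
3,400,000,000 / 1,024 = 3,320,312.50 KiB

3,320,312.50 KiB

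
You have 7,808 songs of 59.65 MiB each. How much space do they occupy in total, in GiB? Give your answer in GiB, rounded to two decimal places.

454.83 GiB

Total = 7,808 × 59.65 MiB = 465747.2 MiB
= 465747.2 × 1,048,576 bytes = 488,371,335,987.2 bytes
1 GiB = 1,073,741,824 bytes
488,371,335,987.2 / 1,073,741,824 = 454.83 GiB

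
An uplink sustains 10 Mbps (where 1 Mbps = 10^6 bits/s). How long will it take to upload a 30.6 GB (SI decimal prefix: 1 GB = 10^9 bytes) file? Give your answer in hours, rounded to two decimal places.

30.6 GB = 30,600,000,000 bytes = 244,800,000,000 bits
10 Mbps = 10,000,000 bits/s
time = 244,800,000,000 / 10,000,000 = 24,480.0000 s
24,480.0000 s / 3600 = 6.80 hours

6.80 hours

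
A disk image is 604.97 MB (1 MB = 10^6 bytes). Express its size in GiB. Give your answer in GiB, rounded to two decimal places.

604.97 MB = 604.97 × 10^6 bytes = 604,970,000 bytes
1 GiB = 1,073,741,824 bytes
604,970,000 / 1,073,741,824 = 0.56 GiB

0.56 GiB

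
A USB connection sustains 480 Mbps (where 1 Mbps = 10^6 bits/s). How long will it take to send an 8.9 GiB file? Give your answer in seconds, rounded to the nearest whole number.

8.9 GiB = 9,556,302,233.6 bytes = 76,450,417,868.8 bits
480 Mbps = 480,000,000 bits/s
time = 76,450,417,868.8 / 480,000,000 = 159 s

159 seconds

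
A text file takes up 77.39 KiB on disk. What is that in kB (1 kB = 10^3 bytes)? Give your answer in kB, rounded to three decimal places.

79.247 kB

77.39 KiB × 1,024 bytes/KiB = 79,247.36 bytes
1 kB = 1,000 bytes
79,247.36 / 1,000 = 79.247 kB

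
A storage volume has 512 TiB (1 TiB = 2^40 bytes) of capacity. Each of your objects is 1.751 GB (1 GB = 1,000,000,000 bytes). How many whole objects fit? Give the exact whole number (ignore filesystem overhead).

321,501

Capacity: 512 TiB = 562,949,953,421,312 bytes
Per item: 1.751 GB = 1,751,000,000 bytes
⌊562,949,953,421,312 / 1,751,000,000⌋ = 321,501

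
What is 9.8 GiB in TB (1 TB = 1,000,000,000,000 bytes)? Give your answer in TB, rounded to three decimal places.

9.8 GiB × 1,073,741,824 bytes/GiB = 10,522,669,875.2 bytes
1 TB = 1,000,000,000,000 bytes
10,522,669,875.2 / 1,000,000,000,000 = 0.011 TB

0.011 TB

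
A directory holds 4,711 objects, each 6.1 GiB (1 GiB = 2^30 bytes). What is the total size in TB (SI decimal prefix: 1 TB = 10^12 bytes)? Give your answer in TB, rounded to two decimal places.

30.86 TB

Total = 4,711 × 6.1 GiB = 28737.1 GiB
= 28737.1 × 1,073,741,824 bytes = 30,856,226,170,470.4 bytes
1 TB = 1,000,000,000,000 bytes
30,856,226,170,470.4 / 1,000,000,000,000 = 30.86 TB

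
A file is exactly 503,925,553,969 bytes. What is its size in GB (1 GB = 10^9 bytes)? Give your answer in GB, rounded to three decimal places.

503.926 GB

503,925,553,969 bytes given.
1 GB = 1,000,000,000 bytes
503,925,553,969 / 1,000,000,000 = 503.926 GB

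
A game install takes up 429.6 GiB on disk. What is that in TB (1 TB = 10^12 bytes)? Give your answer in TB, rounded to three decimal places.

0.461 TB

429.6 GiB = 429.6 × 2^30 bytes = 461,279,487,590.4 bytes
1 TB = 10^12 bytes = 1,000,000,000,000 bytes
461,279,487,590.4 / 1,000,000,000,000 = 0.461 TB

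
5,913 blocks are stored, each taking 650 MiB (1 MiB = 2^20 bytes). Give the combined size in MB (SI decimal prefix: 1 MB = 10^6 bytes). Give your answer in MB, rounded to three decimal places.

4,030,149.427 MB

Total = 5,913 × 650 MiB = 3,843,450 MiB
= 3,843,450 × 1,048,576 bytes = 4,030,149,427,200 bytes
1 MB = 1,000,000 bytes
4,030,149,427,200 / 1,000,000 = 4,030,149.427 MB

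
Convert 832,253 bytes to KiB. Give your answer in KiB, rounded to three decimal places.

832,253 bytes given.
1 KiB = 1,024 bytes
832,253 / 1,024 = 812.747 KiB

812.747 KiB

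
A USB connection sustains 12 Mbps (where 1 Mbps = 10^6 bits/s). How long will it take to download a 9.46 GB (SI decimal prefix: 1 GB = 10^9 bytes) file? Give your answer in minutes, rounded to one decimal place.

105.1 minutes

9.46 GB = 9,460,000,000 bytes = 75,680,000,000 bits
12 Mbps = 12,000,000 bits/s
time = 75,680,000,000 / 12,000,000 = 6,306.67 s
6,306.67 s / 60 = 105.1 minutes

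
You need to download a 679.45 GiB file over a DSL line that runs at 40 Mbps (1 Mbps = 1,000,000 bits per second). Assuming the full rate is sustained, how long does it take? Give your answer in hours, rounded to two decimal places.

40.53 hours

679.45 GiB = 729,553,882,316.8 bytes = 5,836,431,058,534.4 bits
40 Mbps = 40,000,000 bits/s
time = 5,836,431,058,534.4 / 40,000,000 = 145,910.7765 s
145,910.7765 s / 3600 = 40.53 hours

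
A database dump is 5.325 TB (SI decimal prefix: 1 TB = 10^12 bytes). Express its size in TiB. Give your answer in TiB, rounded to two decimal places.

5.325 TB × 1,000,000,000,000 bytes/TB = 5,325,000,000,000 bytes
1 TiB = 2^40 bytes = 1,099,511,627,776 bytes
5,325,000,000,000 / 1,099,511,627,776 = 4.84 TiB

4.84 TiB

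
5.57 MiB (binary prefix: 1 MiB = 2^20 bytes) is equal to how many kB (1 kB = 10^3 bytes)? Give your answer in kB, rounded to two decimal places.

5.57 MiB × 1,048,576 bytes/MiB = 5,840,568.32 bytes
1 kB = 10^3 bytes = 1,000 bytes
5,840,568.32 / 1,000 = 5,840.57 kB

5,840.57 kB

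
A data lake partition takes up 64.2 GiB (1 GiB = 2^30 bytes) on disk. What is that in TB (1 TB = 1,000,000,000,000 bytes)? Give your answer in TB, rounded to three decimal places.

0.069 TB

64.2 GiB = 64.2 × 2^30 bytes = 68,934,225,100.8 bytes
1 TB = 10^12 bytes = 1,000,000,000,000 bytes
68,934,225,100.8 / 1,000,000,000,000 = 0.069 TB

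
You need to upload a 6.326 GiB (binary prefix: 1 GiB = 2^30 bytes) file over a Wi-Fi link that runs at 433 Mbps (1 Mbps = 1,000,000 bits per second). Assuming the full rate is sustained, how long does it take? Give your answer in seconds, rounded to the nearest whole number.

125 seconds

6.326 GiB = 6,792,490,778.624 bytes = 54,339,926,228.992 bits
433 Mbps = 433,000,000 bits/s
time = 54,339,926,228.992 / 433,000,000 = 125 s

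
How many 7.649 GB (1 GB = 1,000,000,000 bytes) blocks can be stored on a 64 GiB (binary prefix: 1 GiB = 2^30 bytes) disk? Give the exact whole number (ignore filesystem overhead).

8

Capacity: 64 GiB = 68,719,476,736 bytes
Per item: 7.649 GB = 7,649,000,000 bytes
⌊68,719,476,736 / 7,649,000,000⌋ = 8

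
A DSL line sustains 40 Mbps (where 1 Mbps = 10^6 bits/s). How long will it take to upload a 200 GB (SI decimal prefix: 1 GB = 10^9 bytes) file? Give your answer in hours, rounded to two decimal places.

11.11 hours

200 GB = 200,000,000,000 bytes = 1,600,000,000,000 bits
40 Mbps = 40,000,000 bits/s
time = 1,600,000,000,000 / 40,000,000 = 40,000.0000 s
40,000.0000 s / 3600 = 11.11 hours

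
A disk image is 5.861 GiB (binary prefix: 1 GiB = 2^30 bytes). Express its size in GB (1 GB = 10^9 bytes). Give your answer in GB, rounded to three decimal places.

5.861 GiB × 1,073,741,824 bytes/GiB = 6,293,200,830.464 bytes
1 GB = 1,000,000,000 bytes
6,293,200,830.464 / 1,000,000,000 = 6.293 GB

6.293 GB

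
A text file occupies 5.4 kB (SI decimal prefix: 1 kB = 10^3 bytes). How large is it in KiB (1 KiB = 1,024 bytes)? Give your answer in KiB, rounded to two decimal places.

5.4 kB = 5.4 × 10^3 bytes = 5,400 bytes
1 KiB = 1,024 bytes
5,400 / 1,024 = 5.27 KiB

5.27 KiB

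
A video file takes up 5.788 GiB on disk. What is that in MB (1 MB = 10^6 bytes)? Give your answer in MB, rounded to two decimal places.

5.788 GiB × 1,073,741,824 bytes/GiB = 6,214,817,677.312 bytes
1 MB = 1,000,000 bytes
6,214,817,677.312 / 1,000,000 = 6,214.82 MB

6,214.82 MB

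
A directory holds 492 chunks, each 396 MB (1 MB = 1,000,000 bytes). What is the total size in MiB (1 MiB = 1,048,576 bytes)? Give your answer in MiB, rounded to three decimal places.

185,806.274 MiB

Total = 492 × 396 MB = 194,832 MB
= 194,832 × 1,000,000 bytes = 194,832,000,000 bytes
1 MiB = 1,048,576 bytes
194,832,000,000 / 1,048,576 = 185,806.274 MiB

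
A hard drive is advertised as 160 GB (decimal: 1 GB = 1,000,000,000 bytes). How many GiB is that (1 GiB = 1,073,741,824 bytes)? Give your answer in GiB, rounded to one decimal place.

149.0 GiB

160 GB = 160 × 10^9 bytes = 160,000,000,000 bytes
1 GiB = 2^30 bytes = 1,073,741,824 bytes
160,000,000,000 / 1,073,741,824 = 149.0 GiB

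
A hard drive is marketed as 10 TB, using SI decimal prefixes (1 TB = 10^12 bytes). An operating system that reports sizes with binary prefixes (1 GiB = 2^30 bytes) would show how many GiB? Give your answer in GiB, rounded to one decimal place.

10 TB × 1,000,000,000,000 bytes/TB = 10,000,000,000,000 bytes
1 GiB = 1,073,741,824 bytes
10,000,000,000,000 / 1,073,741,824 = 9,313.2 GiB

9,313.2 GiB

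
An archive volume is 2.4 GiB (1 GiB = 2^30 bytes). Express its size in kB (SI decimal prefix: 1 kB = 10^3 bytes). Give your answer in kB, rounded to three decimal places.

2.4 GiB × 1,073,741,824 bytes/GiB = 2,576,980,377.6 bytes
1 kB = 10^3 bytes = 1,000 bytes
2,576,980,377.6 / 1,000 = 2,576,980.378 kB

2,576,980.378 kB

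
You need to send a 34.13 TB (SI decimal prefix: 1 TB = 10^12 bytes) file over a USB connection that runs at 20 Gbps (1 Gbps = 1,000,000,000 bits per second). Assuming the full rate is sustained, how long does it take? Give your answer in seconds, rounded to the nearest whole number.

34.13 TB = 34,130,000,000,000 bytes = 273,040,000,000,000 bits
20 Gbps = 20,000,000,000 bits/s
time = 273,040,000,000,000 / 20,000,000,000 = 13,652 s

13,652 seconds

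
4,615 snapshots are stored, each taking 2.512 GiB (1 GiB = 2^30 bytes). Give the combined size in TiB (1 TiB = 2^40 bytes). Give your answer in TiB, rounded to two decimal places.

Total = 4,615 × 2.512 GiB = 11592.88 GiB
= 11592.88 × 1,073,741,824 bytes = 12,447,760,116,613.12 bytes
1 TiB = 1,099,511,627,776 bytes
12,447,760,116,613.12 / 1,099,511,627,776 = 11.32 TiB

11.32 TiB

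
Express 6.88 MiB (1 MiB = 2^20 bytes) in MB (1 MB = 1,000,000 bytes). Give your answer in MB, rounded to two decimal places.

6.88 MiB = 6.88 × 2^20 bytes = 7,214,202.88 bytes
1 MB = 1,000,000 bytes
7,214,202.88 / 1,000,000 = 7.21 MB

7.21 MB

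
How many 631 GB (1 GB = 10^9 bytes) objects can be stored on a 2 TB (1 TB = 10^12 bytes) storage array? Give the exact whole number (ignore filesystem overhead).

Capacity: 2 TB = 2,000,000,000,000 bytes
Per item: 631 GB = 631,000,000,000 bytes
⌊2,000,000,000,000 / 631,000,000,000⌋ = 3

3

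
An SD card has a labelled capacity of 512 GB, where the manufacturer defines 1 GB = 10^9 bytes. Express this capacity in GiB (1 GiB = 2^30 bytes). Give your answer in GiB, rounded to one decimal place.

476.8 GiB

512 GB × 1,000,000,000 bytes/GB = 512,000,000,000 bytes
1 GiB = 1,073,741,824 bytes
512,000,000,000 / 1,073,741,824 = 476.8 GiB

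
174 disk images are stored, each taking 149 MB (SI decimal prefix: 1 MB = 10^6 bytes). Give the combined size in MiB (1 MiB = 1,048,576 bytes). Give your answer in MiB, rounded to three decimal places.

Total = 174 × 149 MB = 25,926 MB
= 25,926 × 1,000,000 bytes = 25,926,000,000 bytes
1 MiB = 1,048,576 bytes
25,926,000,000 / 1,048,576 = 24,724.960 MiB

24,724.960 MiB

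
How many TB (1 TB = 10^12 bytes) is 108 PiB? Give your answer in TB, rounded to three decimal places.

108 PiB = 108 × 2^50 bytes = 121,597,189,939,003,392 bytes
1 TB = 10^12 bytes = 1,000,000,000,000 bytes
121,597,189,939,003,392 / 1,000,000,000,000 = 121,597.190 TB

121,597.190 TB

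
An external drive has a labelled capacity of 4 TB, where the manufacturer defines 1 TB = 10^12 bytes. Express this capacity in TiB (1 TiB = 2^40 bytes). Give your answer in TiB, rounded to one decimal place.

4 TB = 4 × 10^12 bytes = 4,000,000,000,000 bytes
1 TiB = 2^40 bytes = 1,099,511,627,776 bytes
4,000,000,000,000 / 1,099,511,627,776 = 3.6 TiB

3.6 TiB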